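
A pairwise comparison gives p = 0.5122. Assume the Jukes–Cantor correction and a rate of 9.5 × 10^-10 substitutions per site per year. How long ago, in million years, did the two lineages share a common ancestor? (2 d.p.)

d = −(3/4) ln(1 − 4p/3) = −0.75 ln(1 − 0.682933) = −0.75 ln(0.317067)
  = −0.75 × (-1.148642) = 0.861482 substitutions/site.
Under a molecular clock d = 2μt, so t = d/(2μ) = 0.861482 / (2 × 9.5 × 10^-10) = 453.41 million years.

453.41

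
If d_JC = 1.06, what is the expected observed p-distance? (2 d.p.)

p = (3/4)(1 − e^(−4d/3)) = 0.75 × (1 − e^(-1.413333)) = 0.75 × (1 − 0.243331) = 0.567502.

0.57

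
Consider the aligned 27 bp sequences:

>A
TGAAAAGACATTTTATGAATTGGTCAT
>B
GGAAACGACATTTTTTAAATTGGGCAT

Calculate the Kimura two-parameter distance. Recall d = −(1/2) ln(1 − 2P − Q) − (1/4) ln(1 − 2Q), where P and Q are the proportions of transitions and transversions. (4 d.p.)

Of 27 sites, 1 differences are transitions and 4 are transversions, so P = 1/27 ≈ 0.037037 and Q = 4/27 ≈ 0.148148.
Under the Kimura two-parameter model, d = −½ ln(1 − 2P − Q) − ¼ ln(1 − 2Q).
1 − 2P − Q = 0.777778, giving −½ ln(0.777778) = 0.125657.
1 − 2Q = 0.703704, giving −¼ ln(0.703704) = 0.087849.
d = 0.125657 + 0.087849 = 0.213506.

0.2135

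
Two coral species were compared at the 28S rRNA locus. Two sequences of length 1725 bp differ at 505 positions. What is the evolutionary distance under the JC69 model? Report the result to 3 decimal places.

p = 505/1725 ≈ 0.292754.
d = −(3/4) ln(1 − 4p/3) = −0.75 ln(1 − 0.390339) = −0.75 ln(0.609661)
  = −0.75 × (-0.494852) = 0.371139 substitutions/site.

0.371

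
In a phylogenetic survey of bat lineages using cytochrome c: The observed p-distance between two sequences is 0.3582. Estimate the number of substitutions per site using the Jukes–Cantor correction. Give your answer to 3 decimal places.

0.487

d = −(3/4) ln(1 − 4p/3) = −0.75 ln(1 − 0.4776) = −0.75 ln(0.5224)
  = −0.75 × (-0.649322) = 0.486992 substitutions/site.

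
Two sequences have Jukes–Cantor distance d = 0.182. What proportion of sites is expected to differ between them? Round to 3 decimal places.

p = (3/4)(1 − e^(−4d/3)) = 0.75 × (1 − e^(-0.242667)) = 0.75 × (1 − 0.784533) = 0.161600.

0.162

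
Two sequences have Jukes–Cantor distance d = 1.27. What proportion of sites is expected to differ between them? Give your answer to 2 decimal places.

0.61

p = (3/4)(1 − e^(−4d/3)) = 0.75 × (1 − e^(-1.693333)) = 0.75 × (1 − 0.183906) = 0.612071.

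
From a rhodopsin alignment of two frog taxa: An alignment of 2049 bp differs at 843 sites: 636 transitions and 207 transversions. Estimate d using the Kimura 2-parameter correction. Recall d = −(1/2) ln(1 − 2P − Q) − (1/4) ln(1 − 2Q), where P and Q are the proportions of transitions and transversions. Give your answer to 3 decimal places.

P = 636/2049 ≈ 0.310395 and Q = 207/2049 ≈ 0.101025.
Under the Kimura two-parameter model, d = −½ ln(1 − 2P − Q) − ¼ ln(1 − 2Q).
1 − 2P − Q = 0.278185, giving −½ ln(0.278185) = 0.639734.
1 − 2Q = 0.79795, giving −¼ ln(0.79795) = 0.056427.
d = 0.639734 + 0.056427 = 0.696161.

0.696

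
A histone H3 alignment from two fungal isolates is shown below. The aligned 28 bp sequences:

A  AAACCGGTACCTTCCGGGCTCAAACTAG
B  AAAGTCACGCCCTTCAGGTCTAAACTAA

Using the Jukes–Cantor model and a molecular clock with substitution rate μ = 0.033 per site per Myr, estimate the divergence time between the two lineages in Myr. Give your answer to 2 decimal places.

The sequences differ at 13 of 28 sites, so p = 13/28 ≈ 0.464286.
d = −(3/4) ln(1 − 4p/3) = −0.75 ln(1 − 0.619048) = −0.75 ln(0.380952)
  = −0.75 × (-0.965082) = 0.723812 substitutions/site.
Under a molecular clock d = 2μt, so t = d/(2μ) = 0.723812 / (2 × 0.033) = 10.97 Myr.

10.97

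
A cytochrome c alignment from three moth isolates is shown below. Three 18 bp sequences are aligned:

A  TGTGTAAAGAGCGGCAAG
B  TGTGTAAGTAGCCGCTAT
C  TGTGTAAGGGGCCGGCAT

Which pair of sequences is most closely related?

B and C

A–B: 5/18 differ, p = 0.278, d = 0.347.
A–C: 6/18 differ, p = 0.333, d = 0.441.
B–C: 4/18 differ, p = 0.222, d = 0.264.
The smallest distance is between B and C.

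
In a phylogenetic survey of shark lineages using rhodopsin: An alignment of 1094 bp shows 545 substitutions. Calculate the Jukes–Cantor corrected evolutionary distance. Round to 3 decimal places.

p = 545/1094 ≈ 0.498172.
d = −(3/4) ln(1 − 4p/3) = −0.75 ln(1 − 0.664229) = −0.75 ln(0.335771)
  = −0.75 × (-1.091326) = 0.818495 substitutions/site.

0.818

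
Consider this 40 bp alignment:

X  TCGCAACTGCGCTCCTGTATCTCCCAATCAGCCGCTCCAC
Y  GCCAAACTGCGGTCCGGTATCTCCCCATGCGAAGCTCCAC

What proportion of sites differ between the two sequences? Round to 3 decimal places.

The sequences differ at 10 of 40 positions (sites 1, 3, 4, 12, 16, 26, 29, 30, 32, 33).
p = 10/40 = 0.250.

0.250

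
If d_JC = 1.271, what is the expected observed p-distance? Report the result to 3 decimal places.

0.612

p = (3/4)(1 − e^(−4d/3)) = 0.75 × (1 − e^(-1.694667)) = 0.75 × (1 − 0.183660) = 0.612255.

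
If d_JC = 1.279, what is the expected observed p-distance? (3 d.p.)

0.614

p = (3/4)(1 − e^(−4d/3)) = 0.75 × (1 − e^(-1.705333)) = 0.75 × (1 − 0.181712) = 0.613716.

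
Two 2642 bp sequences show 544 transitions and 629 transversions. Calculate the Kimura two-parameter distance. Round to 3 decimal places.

0.686

P = 544/2642 ≈ 0.205905 and Q = 629/2642 ≈ 0.238077.
Under the Kimura two-parameter model, d = −½ ln(1 − 2P − Q) − ¼ ln(1 − 2Q).
1 − 2P − Q = 0.350113, giving −½ ln(0.350113) = 0.524750.
1 − 2Q = 0.523846, giving −¼ ln(0.523846) = 0.161639.
d = 0.524750 + 0.161639 = 0.686389.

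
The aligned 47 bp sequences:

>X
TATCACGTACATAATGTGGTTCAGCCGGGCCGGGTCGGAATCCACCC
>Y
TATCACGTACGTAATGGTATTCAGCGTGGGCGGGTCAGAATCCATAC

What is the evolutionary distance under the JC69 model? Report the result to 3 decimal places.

0.250

The sequences differ at 10 of 47 sites (11, 17, 18, 19, 26, 27, 30, 37, 45, 46), so p = 10/47 ≈ 0.212766.
d = −(3/4) ln(1 − 4p/3) = −0.75 ln(1 − 0.283688) = −0.75 ln(0.716312)
  = −0.75 × (-0.333639) = 0.250229 substitutions/site.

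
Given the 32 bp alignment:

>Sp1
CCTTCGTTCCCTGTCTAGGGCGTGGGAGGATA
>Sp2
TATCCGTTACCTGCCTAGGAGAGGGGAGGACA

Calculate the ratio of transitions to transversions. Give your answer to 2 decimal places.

Transitions are A↔G and C↔T; transversions are all other mismatches.
Transitions: 6. Transversions: 4.
R = 6/4 = 1.50.

1.50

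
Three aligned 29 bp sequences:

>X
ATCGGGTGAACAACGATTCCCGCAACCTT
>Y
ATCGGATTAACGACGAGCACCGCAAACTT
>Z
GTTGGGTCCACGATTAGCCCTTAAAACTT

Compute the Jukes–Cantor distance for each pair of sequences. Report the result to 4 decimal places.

X–Y: 7/29 sites differ → p ≈ 0.241379, d = −0.75 ln(1 − 0.321839) = 0.291278 ≈ 0.2913.
X–Z: 13/29 sites differ → p ≈ 0.448276, d = −0.75 ln(1 − 0.597701) = 0.682920 ≈ 0.6829.
Y–Z: 11/29 sites differ → p ≈ 0.37931, d = −0.75 ln(1 − 0.505747) = 0.528531 ≈ 0.5285.

d(X,Y) = 0.2913, d(X,Z) = 0.6829, d(Y,Z) = 0.5285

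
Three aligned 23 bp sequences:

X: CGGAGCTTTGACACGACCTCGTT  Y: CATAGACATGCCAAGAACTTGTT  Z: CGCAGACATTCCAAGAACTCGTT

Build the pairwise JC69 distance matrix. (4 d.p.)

d(X,Y) = 0.5532, d(X,Z) = 0.4674, d(Y,Z) = 0.1979

X–Y: 9/23 sites differ → p ≈ 0.391304, d = −0.75 ln(1 − 0.521739) = 0.553199 ≈ 0.5532.
X–Z: 8/23 sites differ → p ≈ 0.347826, d = −0.75 ln(1 − 0.463768) = 0.467391 ≈ 0.4674.
Y–Z: 4/23 sites differ → p ≈ 0.173913, d = −0.75 ln(1 − 0.231884) = 0.197861 ≈ 0.1979.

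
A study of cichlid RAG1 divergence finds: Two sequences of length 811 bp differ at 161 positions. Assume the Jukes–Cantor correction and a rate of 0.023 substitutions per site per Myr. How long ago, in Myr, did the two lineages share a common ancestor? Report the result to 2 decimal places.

p = 161/811 ≈ 0.19852.
d = −(3/4) ln(1 − 4p/3) = −0.75 ln(1 − 0.264693) = −0.75 ln(0.735307)
  = −0.75 × (-0.307467) = 0.230600 substitutions/site.
Under a molecular clock d = 2μt, so t = d/(2μ) = 0.230600 / (2 × 0.023) = 5.01 Myr.

5.01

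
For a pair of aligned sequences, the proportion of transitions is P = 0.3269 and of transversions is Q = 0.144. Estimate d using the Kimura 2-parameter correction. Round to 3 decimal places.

Under the Kimura two-parameter model, d = −½ ln(1 − 2P − Q) − ¼ ln(1 − 2Q).
1 − 2P − Q = 0.2022, giving −½ ln(0.2022) = 0.799249.
1 − 2Q = 0.712, giving −¼ ln(0.712) = 0.084919.
d = 0.799249 + 0.084919 = 0.884168.

0.884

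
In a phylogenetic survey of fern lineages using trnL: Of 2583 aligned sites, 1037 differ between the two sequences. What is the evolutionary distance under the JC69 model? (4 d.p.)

0.5748

p = 1037/2583 ≈ 0.401471.
d = −(3/4) ln(1 − 4p/3) = −0.75 ln(1 − 0.535295) = −0.75 ln(0.464705)
  = −0.75 × (-0.766352) = 0.574764 substitutions/site.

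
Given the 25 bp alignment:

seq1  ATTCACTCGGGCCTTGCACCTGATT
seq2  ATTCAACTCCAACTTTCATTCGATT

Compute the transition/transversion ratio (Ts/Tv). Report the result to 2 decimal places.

Transitions are A↔G and C↔T; transversions are all other mismatches.
Transitions: 6. Transversions: 5.
R = 6/5 = 1.20.

1.20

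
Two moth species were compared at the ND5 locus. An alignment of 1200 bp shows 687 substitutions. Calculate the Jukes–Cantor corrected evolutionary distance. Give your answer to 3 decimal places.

p = 687/1200 = 0.5725.
d = −(3/4) ln(1 − 4p/3) = −0.75 ln(1 − 0.763333) = −0.75 ln(0.236667)
  = −0.75 × (-1.441101) = 1.080826 substitutions/site.

1.081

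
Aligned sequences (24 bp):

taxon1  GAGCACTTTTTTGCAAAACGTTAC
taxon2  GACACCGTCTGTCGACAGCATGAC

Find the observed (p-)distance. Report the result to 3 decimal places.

0.500

The sequences differ at 12 of 24 positions.
p = 12/24 = 0.500.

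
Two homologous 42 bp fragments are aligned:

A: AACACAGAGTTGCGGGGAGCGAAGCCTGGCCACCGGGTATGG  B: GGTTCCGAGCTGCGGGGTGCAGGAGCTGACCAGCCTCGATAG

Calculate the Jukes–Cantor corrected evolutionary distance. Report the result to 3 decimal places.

0.693

The sequences differ at 19 of 42 sites, so p = 19/42 ≈ 0.452381.
d = −(3/4) ln(1 − 4p/3) = −0.75 ln(1 − 0.603175) = −0.75 ln(0.396825)
  = −0.75 × (-0.924260) = 0.693195 substitutions/site.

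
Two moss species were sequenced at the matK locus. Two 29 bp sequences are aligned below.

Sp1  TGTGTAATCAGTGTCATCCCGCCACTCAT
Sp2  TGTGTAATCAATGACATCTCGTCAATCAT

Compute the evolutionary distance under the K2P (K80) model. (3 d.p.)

0.198

Of 29 sites, 3 differences are transitions and 2 are transversions, so P = 3/29 ≈ 0.103448 and Q = 2/29 ≈ 0.068966.
Under the Kimura two-parameter model, d = −½ ln(1 − 2P − Q) − ¼ ln(1 − 2Q).
1 − 2P − Q = 0.724138, giving −½ ln(0.724138) = 0.161387.
1 − 2Q = 0.862068, giving −¼ ln(0.862068) = 0.037105.
d = 0.161387 + 0.037105 = 0.198492.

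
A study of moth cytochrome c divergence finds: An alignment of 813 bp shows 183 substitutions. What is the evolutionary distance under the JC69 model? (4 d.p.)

p = 183/813 ≈ 0.225092.
d = −(3/4) ln(1 − 4p/3) = −0.75 ln(1 − 0.300123) = −0.75 ln(0.699877)
  = −0.75 × (-0.356851) = 0.267638 substitutions/site.

0.2676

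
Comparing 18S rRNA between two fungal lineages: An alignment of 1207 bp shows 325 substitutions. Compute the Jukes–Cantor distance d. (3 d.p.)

p = 325/1207 ≈ 0.269263.
d = −(3/4) ln(1 − 4p/3) = −0.75 ln(1 − 0.359017) = −0.75 ln(0.640983)
  = −0.75 × (-0.444752) = 0.333564 substitutions/site.

0.334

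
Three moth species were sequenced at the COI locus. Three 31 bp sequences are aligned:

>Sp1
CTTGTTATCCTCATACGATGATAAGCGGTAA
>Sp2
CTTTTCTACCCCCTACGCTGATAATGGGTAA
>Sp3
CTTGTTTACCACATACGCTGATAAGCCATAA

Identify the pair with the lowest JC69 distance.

Sp1–Sp2: 9/31 differ, p = 0.290, d = 0.367.
Sp1–Sp3: 6/31 differ, p = 0.194, d = 0.224.
Sp2–Sp3: 8/31 differ, p = 0.258, d = 0.316.
The smallest distance is between Sp1 and Sp3.

Sp1 and Sp3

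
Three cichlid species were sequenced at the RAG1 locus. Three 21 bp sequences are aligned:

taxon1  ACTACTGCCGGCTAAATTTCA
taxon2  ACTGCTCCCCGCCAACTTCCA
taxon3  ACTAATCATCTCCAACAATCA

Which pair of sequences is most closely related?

taxon1 and taxon2

taxon1–taxon2: 6/21 differ, p = 0.286, d = 0.360.
taxon1–taxon3: 10/21 differ, p = 0.476, d = 0.756.
taxon2–taxon3: 8/21 differ, p = 0.381, d = 0.532.
The smallest distance is between taxon1 and taxon2.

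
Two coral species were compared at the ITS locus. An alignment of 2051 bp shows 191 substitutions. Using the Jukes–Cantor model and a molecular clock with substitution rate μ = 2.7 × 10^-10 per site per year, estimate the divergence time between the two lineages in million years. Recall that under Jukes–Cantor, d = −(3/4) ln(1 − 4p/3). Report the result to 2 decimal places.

184.14

p = 191/2051 ≈ 0.093125.
d = −(3/4) ln(1 − 4p/3) = −0.75 ln(1 − 0.124167) = −0.75 ln(0.875833)
  = −0.75 × (-0.132580) = 0.099435 substitutions/site.
Under a molecular clock d = 2μt, so t = d/(2μ) = 0.099435 / (2 × 2.7 × 10^-10) = 184.14 million years.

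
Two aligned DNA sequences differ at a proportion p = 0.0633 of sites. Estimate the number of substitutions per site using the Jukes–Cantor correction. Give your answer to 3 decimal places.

0.066

d = −(3/4) ln(1 − 4p/3) = −0.75 ln(1 − 0.0844) = −0.75 ln(0.9156)
  = −0.75 × (-0.088176) = 0.066132 substitutions/site.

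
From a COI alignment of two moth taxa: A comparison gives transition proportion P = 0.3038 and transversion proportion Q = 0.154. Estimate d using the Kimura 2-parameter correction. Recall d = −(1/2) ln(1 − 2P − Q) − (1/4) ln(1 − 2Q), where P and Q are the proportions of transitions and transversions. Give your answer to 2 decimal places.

Under the Kimura two-parameter model, d = −½ ln(1 − 2P − Q) − ¼ ln(1 − 2Q).
1 − 2P − Q = 0.2384, giving −½ ln(0.2384) = 0.716903.
1 − 2Q = 0.692, giving −¼ ln(0.692) = 0.092042.
d = 0.716903 + 0.092042 = 0.808945.

0.81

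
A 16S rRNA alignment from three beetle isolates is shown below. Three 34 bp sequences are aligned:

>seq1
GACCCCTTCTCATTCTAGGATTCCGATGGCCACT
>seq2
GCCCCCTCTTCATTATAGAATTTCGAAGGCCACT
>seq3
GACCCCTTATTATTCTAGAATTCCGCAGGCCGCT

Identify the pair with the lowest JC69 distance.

seq1 and seq3

seq1–seq2: 7/34 differ, p = 0.206, d = 0.241.
seq1–seq3: 6/34 differ, p = 0.176, d = 0.201.
seq2–seq3: 8/34 differ, p = 0.235, d = 0.282.
The smallest distance is between seq1 and seq3.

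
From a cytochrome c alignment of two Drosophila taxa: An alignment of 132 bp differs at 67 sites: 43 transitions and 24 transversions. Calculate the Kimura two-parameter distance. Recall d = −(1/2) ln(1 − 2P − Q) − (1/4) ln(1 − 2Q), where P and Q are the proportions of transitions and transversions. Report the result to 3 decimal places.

1.009

P = 43/132 ≈ 0.325758 and Q = 24/132 ≈ 0.181818.
Under the Kimura two-parameter model, d = −½ ln(1 − 2P − Q) − ¼ ln(1 − 2Q).
1 − 2P − Q = 0.166666, giving −½ ln(0.166666) = 0.895882.
1 − 2Q = 0.636364, giving −¼ ln(0.636364) = 0.112996.
d = 0.895882 + 0.112996 = 1.008878.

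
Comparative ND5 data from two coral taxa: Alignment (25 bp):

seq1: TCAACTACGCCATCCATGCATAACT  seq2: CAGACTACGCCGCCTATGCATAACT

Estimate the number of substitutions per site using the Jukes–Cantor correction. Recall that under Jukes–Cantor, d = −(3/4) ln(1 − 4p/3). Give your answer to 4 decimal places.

The sequences differ at 6 of 25 sites (1, 2, 3, 12, 13, 15), so p = 6/25 = 0.24.
d = −(3/4) ln(1 − 4p/3) = −0.75 ln(1 − 0.32) = −0.75 ln(0.68)
  = −0.75 × (-0.385662) = 0.289247 substitutions/site.

0.2892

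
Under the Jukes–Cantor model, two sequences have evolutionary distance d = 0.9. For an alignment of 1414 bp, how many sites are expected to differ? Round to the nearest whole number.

741

Invert JC69: p = (3/4)(1 − e^(−4d/3)) = 0.75 × (1 − e^(-1.2)) = 0.75 × (1 − 0.301194) = 0.524105.
Expected differing sites = pL ≈ 0.524105 × 1414 = 741.08447 ≈ 741.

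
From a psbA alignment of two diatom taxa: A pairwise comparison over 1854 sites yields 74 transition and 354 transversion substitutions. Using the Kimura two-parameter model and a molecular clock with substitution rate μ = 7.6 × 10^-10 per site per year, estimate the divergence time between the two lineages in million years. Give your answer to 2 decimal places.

182.99

P = 74/1854 ≈ 0.039914 and Q = 354/1854 ≈ 0.190939.
Under the Kimura two-parameter model, d = −½ ln(1 − 2P − Q) − ¼ ln(1 − 2Q).
1 − 2P − Q = 0.729233, giving −½ ln(0.729233) = 0.157881.
1 − 2Q = 0.618122, giving −¼ ln(0.618122) = 0.120267.
d = 0.157881 + 0.120267 = 0.278148.
Under a molecular clock d = 2μt, so t = d/(2μ) = 0.278148 / (2 × 7.6 × 10^-10) = 182.99 million years.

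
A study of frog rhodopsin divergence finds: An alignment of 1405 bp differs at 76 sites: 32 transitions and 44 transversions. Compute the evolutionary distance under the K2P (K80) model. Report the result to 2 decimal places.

P = 32/1405 ≈ 0.022776 and Q = 44/1405 ≈ 0.031317.
Under the Kimura two-parameter model, d = −½ ln(1 − 2P − Q) − ¼ ln(1 − 2Q).
1 − 2P − Q = 0.923131, giving −½ ln(0.923131) = 0.039992.
1 − 2Q = 0.937366, giving −¼ ln(0.937366) = 0.016170.
d = 0.039992 + 0.016170 = 0.056162.

0.06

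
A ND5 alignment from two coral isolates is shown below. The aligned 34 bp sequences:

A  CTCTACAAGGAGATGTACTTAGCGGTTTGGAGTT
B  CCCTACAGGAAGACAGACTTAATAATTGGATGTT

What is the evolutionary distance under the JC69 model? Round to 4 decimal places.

0.5347

The sequences differ at 13 of 34 sites, so p = 13/34 ≈ 0.382353.
d = −(3/4) ln(1 − 4p/3) = −0.75 ln(1 − 0.509804) = −0.75 ln(0.490196)
  = −0.75 × (-0.712950) = 0.534713 substitutions/site.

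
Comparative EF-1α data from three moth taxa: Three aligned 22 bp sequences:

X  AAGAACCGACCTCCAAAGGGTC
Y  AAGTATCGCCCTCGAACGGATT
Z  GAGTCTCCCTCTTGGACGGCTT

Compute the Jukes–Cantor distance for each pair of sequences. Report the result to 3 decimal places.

X–Y: 7/22 sites differ → p ≈ 0.318182, d = −0.75 ln(1 − 0.424243) = 0.414052 ≈ 0.414.
X–Z: 13/22 sites differ → p ≈ 0.590909, d = −0.75 ln(1 − 0.787879) = 1.162949 ≈ 1.163.
Y–Z: 7/22 sites differ → p ≈ 0.318182, d = −0.75 ln(1 − 0.424243) = 0.414052 ≈ 0.414.

d(X,Y) = 0.414, d(X,Z) = 1.163, d(Y,Z) = 0.414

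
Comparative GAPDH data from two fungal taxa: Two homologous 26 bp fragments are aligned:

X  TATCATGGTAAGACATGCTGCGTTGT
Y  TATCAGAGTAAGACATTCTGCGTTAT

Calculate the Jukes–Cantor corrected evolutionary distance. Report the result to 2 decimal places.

0.17

The sequences differ at 4 of 26 sites (6, 7, 17, 25), so p = 4/26 ≈ 0.153846.
d = −(3/4) ln(1 − 4p/3) = −0.75 ln(1 − 0.205128) = −0.75 ln(0.794872)
  = −0.75 × (-0.229574) = 0.172181 substitutions/site.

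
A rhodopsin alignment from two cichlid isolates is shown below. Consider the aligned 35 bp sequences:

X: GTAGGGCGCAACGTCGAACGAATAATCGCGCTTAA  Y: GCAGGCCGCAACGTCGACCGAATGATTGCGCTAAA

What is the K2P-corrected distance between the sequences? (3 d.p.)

0.196

Of 35 sites, 3 differences are transitions and 3 are transversions, so P = 3/35 ≈ 0.085714 and Q = 3/35 ≈ 0.085714.
Under the Kimura two-parameter model, d = −½ ln(1 − 2P − Q) − ¼ ln(1 − 2Q).
1 − 2P − Q = 0.742858, giving −½ ln(0.742858) = 0.148625.
1 − 2Q = 0.828572, giving −¼ ln(0.828572) = 0.047013.
d = 0.148625 + 0.047013 = 0.195638.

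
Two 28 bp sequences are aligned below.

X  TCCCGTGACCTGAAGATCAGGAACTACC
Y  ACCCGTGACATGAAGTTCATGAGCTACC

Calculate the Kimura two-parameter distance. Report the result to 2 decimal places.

0.20

Of 28 sites, 1 differences are transitions and 4 are transversions, so P = 1/28 ≈ 0.035714 and Q = 4/28 ≈ 0.142857.
Under the Kimura two-parameter model, d = −½ ln(1 − 2P − Q) − ¼ ln(1 − 2Q).
1 − 2P − Q = 0.785715, giving −½ ln(0.785715) = 0.120581.
1 − 2Q = 0.714286, giving −¼ ln(0.714286) = 0.084118.
d = 0.120581 + 0.084118 = 0.204699.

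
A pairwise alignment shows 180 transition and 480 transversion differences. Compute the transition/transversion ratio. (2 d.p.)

0.38

R = 180/480 = 0.375 ≈ 0.38 (to 2 d.p.).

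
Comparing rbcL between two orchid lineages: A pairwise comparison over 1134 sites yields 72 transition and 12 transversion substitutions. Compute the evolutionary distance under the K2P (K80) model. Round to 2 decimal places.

0.08

P = 72/1134 ≈ 0.063492 and Q = 12/1134 ≈ 0.010582.
Under the Kimura two-parameter model, d = −½ ln(1 − 2P − Q) − ¼ ln(1 − 2Q).
1 − 2P − Q = 0.862434, giving −½ ln(0.862434) = 0.073998.
1 − 2Q = 0.978836, giving −¼ ln(0.978836) = 0.005348.
d = 0.073998 + 0.005348 = 0.079346.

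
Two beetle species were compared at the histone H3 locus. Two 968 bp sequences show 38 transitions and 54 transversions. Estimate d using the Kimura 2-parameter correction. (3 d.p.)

P = 38/968 ≈ 0.039256 and Q = 54/968 ≈ 0.055785.
Under the Kimura two-parameter model, d = −½ ln(1 − 2P − Q) − ¼ ln(1 − 2Q).
1 − 2P − Q = 0.865703, giving −½ ln(0.865703) = 0.072107.
1 − 2Q = 0.88843, giving −¼ ln(0.88843) = 0.029575.
d = 0.072107 + 0.029575 = 0.101682.

0.102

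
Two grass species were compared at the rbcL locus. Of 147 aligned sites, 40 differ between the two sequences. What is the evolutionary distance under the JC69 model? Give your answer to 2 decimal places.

0.34

p = 40/147 ≈ 0.272109.
d = −(3/4) ln(1 − 4p/3) = −0.75 ln(1 − 0.362812) = −0.75 ln(0.637188)
  = −0.75 × (-0.450691) = 0.338018 substitutions/site.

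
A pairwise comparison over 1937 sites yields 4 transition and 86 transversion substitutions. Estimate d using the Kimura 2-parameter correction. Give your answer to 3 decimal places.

0.048

P = 4/1937 ≈ 0.002065 and Q = 86/1937 ≈ 0.044399.
Under the Kimura two-parameter model, d = −½ ln(1 − 2P − Q) − ¼ ln(1 − 2Q).
1 − 2P − Q = 0.951471, giving −½ ln(0.951471) = 0.024873.
1 − 2Q = 0.911202, giving −¼ ln(0.911202) = 0.023248.
d = 0.024873 + 0.023248 = 0.048121.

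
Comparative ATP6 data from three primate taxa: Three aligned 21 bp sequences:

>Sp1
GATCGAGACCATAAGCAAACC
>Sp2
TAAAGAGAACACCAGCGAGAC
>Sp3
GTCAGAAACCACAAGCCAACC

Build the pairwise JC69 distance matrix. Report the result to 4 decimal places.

d(Sp1,Sp2) = 0.6355, d(Sp1,Sp3) = 0.3597, d(Sp2,Sp3) = 0.6355

Sp1–Sp2: 9/21 sites differ → p ≈ 0.428571, d = −0.75 ln(1 − 0.571428) = 0.635472 ≈ 0.6355.
Sp1–Sp3: 6/21 sites differ → p ≈ 0.285714, d = −0.75 ln(1 − 0.380952) = 0.359679 ≈ 0.3597.
Sp2–Sp3: 9/21 sites differ → p ≈ 0.428571, d = −0.75 ln(1 − 0.571428) = 0.635472 ≈ 0.6355.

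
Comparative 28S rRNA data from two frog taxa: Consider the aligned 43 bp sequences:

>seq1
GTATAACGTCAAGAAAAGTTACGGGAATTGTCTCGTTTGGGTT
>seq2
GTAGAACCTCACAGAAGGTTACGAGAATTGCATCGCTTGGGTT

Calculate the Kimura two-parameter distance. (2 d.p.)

Of 43 sites, 6 differences are transitions and 4 are transversions, so P = 6/43 ≈ 0.139535 and Q = 4/43 ≈ 0.093023.
Under the Kimura two-parameter model, d = −½ ln(1 − 2P − Q) − ¼ ln(1 − 2Q).
1 − 2P − Q = 0.627907, giving −½ ln(0.627907) = 0.232682.
1 − 2Q = 0.813954, giving −¼ ln(0.813954) = 0.051463.
d = 0.232682 + 0.051463 = 0.284145.

0.28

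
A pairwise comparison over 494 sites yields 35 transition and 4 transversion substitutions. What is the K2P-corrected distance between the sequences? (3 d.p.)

0.085

P = 35/494 ≈ 0.07085 and Q = 4/494 ≈ 0.008097.
Under the Kimura two-parameter model, d = −½ ln(1 − 2P − Q) − ¼ ln(1 − 2Q).
1 − 2P − Q = 0.850203, giving −½ ln(0.850203) = 0.081140.
1 − 2Q = 0.983806, giving −¼ ln(0.983806) = 0.004082.
d = 0.081140 + 0.004082 = 0.085222.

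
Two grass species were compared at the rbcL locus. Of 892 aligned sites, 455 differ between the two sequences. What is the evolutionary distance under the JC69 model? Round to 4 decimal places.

p = 455/892 ≈ 0.51009.
d = −(3/4) ln(1 − 4p/3) = −0.75 ln(1 − 0.68012) = −0.75 ln(0.31988)
  = −0.75 × (-1.139809) = 0.854857 substitutions/site.

0.8549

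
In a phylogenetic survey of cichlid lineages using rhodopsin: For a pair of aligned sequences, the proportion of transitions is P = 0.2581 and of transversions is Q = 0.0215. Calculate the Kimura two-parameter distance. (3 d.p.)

Under the Kimura two-parameter model, d = −½ ln(1 − 2P − Q) − ¼ ln(1 − 2Q).
1 − 2P − Q = 0.4623, giving −½ ln(0.4623) = 0.385771.
1 − 2Q = 0.957, giving −¼ ln(0.957) = 0.010988.
d = 0.385771 + 0.010988 = 0.396759.

0.397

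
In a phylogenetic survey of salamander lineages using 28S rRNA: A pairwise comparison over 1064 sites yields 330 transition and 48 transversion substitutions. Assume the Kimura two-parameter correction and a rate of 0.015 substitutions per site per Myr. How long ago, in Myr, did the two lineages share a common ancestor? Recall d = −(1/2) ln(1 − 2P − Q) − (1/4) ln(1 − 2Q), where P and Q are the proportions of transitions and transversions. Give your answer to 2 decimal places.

19.04

P = 330/1064 ≈ 0.31015 and Q = 48/1064 ≈ 0.045113.
Under the Kimura two-parameter model, d = −½ ln(1 − 2P − Q) − ¼ ln(1 − 2Q).
1 − 2P − Q = 0.334587, giving −½ ln(0.334587) = 0.547429.
1 − 2Q = 0.909774, giving −¼ ln(0.909774) = 0.023640.
d = 0.547429 + 0.023640 = 0.571069.
Under a molecular clock d = 2μt, so t = d/(2μ) = 0.571069 / (2 × 0.015) = 19.04 Myr.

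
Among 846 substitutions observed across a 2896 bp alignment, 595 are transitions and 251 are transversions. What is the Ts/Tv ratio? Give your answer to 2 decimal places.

R = 595/251 = 2.370517… ≈ 2.37 (to 2 d.p.).

2.37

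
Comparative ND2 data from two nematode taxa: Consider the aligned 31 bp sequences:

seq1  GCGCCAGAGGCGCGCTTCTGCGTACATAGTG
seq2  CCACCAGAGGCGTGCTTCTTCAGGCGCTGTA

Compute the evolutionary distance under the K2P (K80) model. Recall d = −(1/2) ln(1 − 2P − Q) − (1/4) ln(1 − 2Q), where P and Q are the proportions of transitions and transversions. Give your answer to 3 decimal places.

Of 31 sites, 7 differences are transitions and 4 are transversions, so P = 7/31 ≈ 0.225806 and Q = 4/31 ≈ 0.129032.
Under the Kimura two-parameter model, d = −½ ln(1 − 2P − Q) − ¼ ln(1 − 2Q).
1 − 2P − Q = 0.419356, giving −½ ln(0.419356) = 0.434518.
1 − 2Q = 0.741936, giving −¼ ln(0.741936) = 0.074623.
d = 0.434518 + 0.074623 = 0.509141.

0.509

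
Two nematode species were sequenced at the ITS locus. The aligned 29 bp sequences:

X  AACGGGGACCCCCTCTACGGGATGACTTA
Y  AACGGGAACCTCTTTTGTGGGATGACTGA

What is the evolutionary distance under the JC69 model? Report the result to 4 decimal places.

The sequences differ at 7 of 29 sites (7, 11, 13, 15, 17, 18, 28), so p = 7/29 ≈ 0.241379.
d = −(3/4) ln(1 − 4p/3) = −0.75 ln(1 − 0.321839) = −0.75 ln(0.678161)
  = −0.75 × (-0.388371) = 0.291278 substitutions/site.

0.2913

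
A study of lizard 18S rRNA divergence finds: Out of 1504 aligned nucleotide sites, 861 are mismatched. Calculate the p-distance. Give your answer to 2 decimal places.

p = 861/1504 = 0.572473… ≈ 0.57 (to 2 d.p.).

0.57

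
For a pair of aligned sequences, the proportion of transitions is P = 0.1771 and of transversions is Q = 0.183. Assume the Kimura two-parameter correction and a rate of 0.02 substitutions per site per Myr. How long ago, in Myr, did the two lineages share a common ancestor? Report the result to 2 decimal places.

12.48

Under the Kimura two-parameter model, d = −½ ln(1 − 2P − Q) − ¼ ln(1 − 2Q).
1 − 2P − Q = 0.4628, giving −½ ln(0.4628) = 0.385230.
1 − 2Q = 0.634, giving −¼ ln(0.634) = 0.113927.
d = 0.385230 + 0.113927 = 0.499157.
Under a molecular clock d = 2μt, so t = d/(2μ) = 0.499157 / (2 × 0.02) = 12.48 Myr.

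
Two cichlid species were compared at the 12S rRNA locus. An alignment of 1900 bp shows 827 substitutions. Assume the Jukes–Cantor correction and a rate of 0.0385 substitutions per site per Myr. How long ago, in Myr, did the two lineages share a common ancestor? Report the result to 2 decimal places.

p = 827/1900 ≈ 0.435263.
d = −(3/4) ln(1 − 4p/3) = −0.75 ln(1 − 0.580351) = −0.75 ln(0.419649)
  = −0.75 × (-0.868337) = 0.651253 substitutions/site.
Under a molecular clock d = 2μt, so t = d/(2μ) = 0.651253 / (2 × 0.0385) = 8.46 Myr.

8.46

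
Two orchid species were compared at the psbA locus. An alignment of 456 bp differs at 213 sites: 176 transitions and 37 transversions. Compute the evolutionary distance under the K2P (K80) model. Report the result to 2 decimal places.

P = 176/456 ≈ 0.385965 and Q = 37/456 ≈ 0.08114.
Under the Kimura two-parameter model, d = −½ ln(1 − 2P − Q) − ¼ ln(1 − 2Q).
1 − 2P − Q = 0.14693, giving −½ ln(0.14693) = 0.958899.
1 − 2Q = 0.83772, giving −¼ ln(0.83772) = 0.044268.
d = 0.958899 + 0.044268 = 1.003167.

1.00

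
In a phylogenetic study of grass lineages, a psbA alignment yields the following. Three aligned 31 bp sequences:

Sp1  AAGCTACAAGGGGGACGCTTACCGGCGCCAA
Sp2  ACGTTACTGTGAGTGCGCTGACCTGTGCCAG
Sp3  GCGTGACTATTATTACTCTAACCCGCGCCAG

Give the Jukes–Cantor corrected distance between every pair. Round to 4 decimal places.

d(Sp1,Sp2) = 0.5445, d(Sp1,Sp3) = 0.6913, d(Sp2,Sp3) = 0.4217

Sp1–Sp2: 12/31 sites differ → p ≈ 0.387097, d = −0.75 ln(1 − 0.516129) = 0.544453 ≈ 0.5445.
Sp1–Sp3: 14/31 sites differ → p ≈ 0.451613, d = −0.75 ln(1 − 0.602151) = 0.691262 ≈ 0.6913.
Sp2–Sp3: 10/31 sites differ → p ≈ 0.322581, d = −0.75 ln(1 − 0.430108) = 0.421731 ≈ 0.4217.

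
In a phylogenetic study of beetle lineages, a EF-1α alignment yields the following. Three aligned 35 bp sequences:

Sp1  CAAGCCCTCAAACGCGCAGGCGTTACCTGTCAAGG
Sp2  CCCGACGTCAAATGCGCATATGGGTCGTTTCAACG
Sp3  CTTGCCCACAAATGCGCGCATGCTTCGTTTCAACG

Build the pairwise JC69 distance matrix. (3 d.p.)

Sp1–Sp2: 14/35 sites differ → p = 0.4, d = −0.75 ln(1 − 0.533333) = 0.571605 ≈ 0.572.
Sp1–Sp3: 13/35 sites differ → p ≈ 0.371429, d = −0.75 ln(1 − 0.495239) = 0.512753 ≈ 0.513.
Sp2–Sp3: 9/35 sites differ → p ≈ 0.257143, d = −0.75 ln(1 − 0.342857) = 0.314890 ≈ 0.315.

d(Sp1,Sp2) = 0.572, d(Sp1,Sp3) = 0.513, d(Sp2,Sp3) = 0.315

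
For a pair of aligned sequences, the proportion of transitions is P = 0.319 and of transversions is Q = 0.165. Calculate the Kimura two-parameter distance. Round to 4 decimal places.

Under the Kimura two-parameter model, d = −½ ln(1 − 2P − Q) − ¼ ln(1 − 2Q).
1 − 2P − Q = 0.197, giving −½ ln(0.197) = 0.812276.
1 − 2Q = 0.67, giving −¼ ln(0.67) = 0.100119.
d = 0.812276 + 0.100119 = 0.912395.

0.9124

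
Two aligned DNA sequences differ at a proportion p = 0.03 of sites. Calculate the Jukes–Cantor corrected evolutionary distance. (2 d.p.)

d = −(3/4) ln(1 − 4p/3) = −0.75 ln(1 − 0.04) = −0.75 ln(0.96)
  = −0.75 × (-0.040822) = 0.030617 substitutions/site.

0.03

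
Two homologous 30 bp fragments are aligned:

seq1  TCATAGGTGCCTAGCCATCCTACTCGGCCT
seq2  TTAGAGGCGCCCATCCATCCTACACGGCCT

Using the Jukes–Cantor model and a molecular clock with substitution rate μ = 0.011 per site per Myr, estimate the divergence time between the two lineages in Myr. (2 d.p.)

10.57

The sequences differ at 6 of 30 sites (2, 4, 8, 12, 14, 24), so p = 6/30 = 0.2.
d = −(3/4) ln(1 − 4p/3) = −0.75 ln(1 − 0.266667) = −0.75 ln(0.733333)
  = −0.75 × (-0.310155) = 0.232616 substitutions/site.
Under a molecular clock d = 2μt, so t = d/(2μ) = 0.232616 / (2 × 0.011) = 10.57 Myr.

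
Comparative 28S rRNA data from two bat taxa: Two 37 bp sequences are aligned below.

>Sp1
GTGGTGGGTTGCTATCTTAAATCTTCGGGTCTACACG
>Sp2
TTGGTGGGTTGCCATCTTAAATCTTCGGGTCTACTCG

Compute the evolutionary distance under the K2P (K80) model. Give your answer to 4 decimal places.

0.0858

Of 37 sites, 1 differences are transitions and 2 are transversions, so P = 1/37 ≈ 0.027027 and Q = 2/37 ≈ 0.054054.
Under the Kimura two-parameter model, d = −½ ln(1 − 2P − Q) − ¼ ln(1 − 2Q).
1 − 2P − Q = 0.891892, giving −½ ln(0.891892) = 0.057205.
1 − 2Q = 0.891892, giving −¼ ln(0.891892) = 0.028603.
d = 0.057205 + 0.028603 = 0.085808.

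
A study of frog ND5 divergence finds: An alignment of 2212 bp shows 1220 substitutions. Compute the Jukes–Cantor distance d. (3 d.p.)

p = 1220/2212 ≈ 0.551537.
d = −(3/4) ln(1 − 4p/3) = −0.75 ln(1 − 0.735383) = −0.75 ln(0.264617)
  = −0.75 × (-1.329472) = 0.997104 substitutions/site.

0.997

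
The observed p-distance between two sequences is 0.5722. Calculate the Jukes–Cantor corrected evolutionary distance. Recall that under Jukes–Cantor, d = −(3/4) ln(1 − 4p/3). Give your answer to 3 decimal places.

1.080

d = −(3/4) ln(1 − 4p/3) = −0.75 ln(1 − 0.762933) = −0.75 ln(0.237067)
  = −0.75 × (-1.439412) = 1.079559 substitutions/site.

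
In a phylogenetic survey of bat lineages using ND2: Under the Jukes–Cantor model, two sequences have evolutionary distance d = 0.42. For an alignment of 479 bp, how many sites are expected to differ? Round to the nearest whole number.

154

Invert JC69: p = (3/4)(1 − e^(−4d/3)) = 0.75 × (1 − e^(-0.56)) = 0.75 × (1 − 0.571209) = 0.321593.
Expected differing sites = pL ≈ 0.321593 × 479 = 154.043047 ≈ 154.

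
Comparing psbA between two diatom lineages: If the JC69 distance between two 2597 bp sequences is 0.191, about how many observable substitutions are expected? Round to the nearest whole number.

Invert JC69: p = (3/4)(1 − e^(−4d/3)) = 0.75 × (1 − e^(-0.254667)) = 0.75 × (1 − 0.775175) = 0.168619.
Expected differing sites = pL ≈ 0.168619 × 2597 = 437.903543 ≈ 438.

438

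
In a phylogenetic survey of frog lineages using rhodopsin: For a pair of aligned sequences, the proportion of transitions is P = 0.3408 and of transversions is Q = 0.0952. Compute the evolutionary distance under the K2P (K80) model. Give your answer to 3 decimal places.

0.803

Under the Kimura two-parameter model, d = −½ ln(1 − 2P − Q) − ¼ ln(1 − 2Q).
1 − 2P − Q = 0.2232, giving −½ ln(0.2232) = 0.749844.
1 − 2Q = 0.8096, giving −¼ ln(0.8096) = 0.052804.
d = 0.749844 + 0.052804 = 0.802648.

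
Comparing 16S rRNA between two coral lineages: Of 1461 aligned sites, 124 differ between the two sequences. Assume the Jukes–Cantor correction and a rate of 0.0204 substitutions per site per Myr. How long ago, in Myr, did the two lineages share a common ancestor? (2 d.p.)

2.21

p = 124/1461 ≈ 0.084873.
d = −(3/4) ln(1 − 4p/3) = −0.75 ln(1 − 0.113164) = −0.75 ln(0.886836)
  = −0.75 × (-0.120095) = 0.090071 substitutions/site.
Under a molecular clock d = 2μt, so t = d/(2μ) = 0.090071 / (2 × 0.0204) = 2.21 Myr.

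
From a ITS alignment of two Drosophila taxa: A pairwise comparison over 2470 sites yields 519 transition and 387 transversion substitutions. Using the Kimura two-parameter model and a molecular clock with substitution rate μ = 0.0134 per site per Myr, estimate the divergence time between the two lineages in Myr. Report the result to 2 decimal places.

19.56

P = 519/2470 ≈ 0.210121 and Q = 387/2470 ≈ 0.15668.
Under the Kimura two-parameter model, d = −½ ln(1 − 2P − Q) − ¼ ln(1 − 2Q).
1 − 2P − Q = 0.423078, giving −½ ln(0.423078) = 0.430099.
1 − 2Q = 0.68664, giving −¼ ln(0.68664) = 0.093986.
d = 0.430099 + 0.093986 = 0.524085.
Under a molecular clock d = 2μt, so t = d/(2μ) = 0.524085 / (2 × 0.0134) = 19.56 Myr.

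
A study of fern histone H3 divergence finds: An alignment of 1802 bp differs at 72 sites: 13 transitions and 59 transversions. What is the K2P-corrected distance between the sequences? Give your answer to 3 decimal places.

P = 13/1802 ≈ 0.007214 and Q = 59/1802 ≈ 0.032741.
Under the Kimura two-parameter model, d = −½ ln(1 − 2P − Q) − ¼ ln(1 − 2Q).
1 − 2P − Q = 0.952831, giving −½ ln(0.952831) = 0.024159.
1 − 2Q = 0.934518, giving −¼ ln(0.934518) = 0.016931.
d = 0.024159 + 0.016931 = 0.041090.

0.041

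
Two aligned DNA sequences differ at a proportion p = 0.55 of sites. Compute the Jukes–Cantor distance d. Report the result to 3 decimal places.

0.991

d = −(3/4) ln(1 − 4p/3) = −0.75 ln(1 − 0.733333) = −0.75 ln(0.266667)
  = −0.75 × (-1.321755) = 0.991316 substitutions/site.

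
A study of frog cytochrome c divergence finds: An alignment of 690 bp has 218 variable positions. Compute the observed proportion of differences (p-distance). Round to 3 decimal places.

0.316

p = 218/690 = 0.315942… ≈ 0.316 (to 3 d.p.).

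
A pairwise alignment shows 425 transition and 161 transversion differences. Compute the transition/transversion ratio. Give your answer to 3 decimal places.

2.640

R = 425/161 = 2.639751… ≈ 2.640 (to 3 d.p.).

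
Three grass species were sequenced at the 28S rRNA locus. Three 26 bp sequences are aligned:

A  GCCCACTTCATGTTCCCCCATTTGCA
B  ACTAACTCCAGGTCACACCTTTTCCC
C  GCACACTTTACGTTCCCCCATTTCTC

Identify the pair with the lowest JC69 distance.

A and C

A–B: 11/26 differ, p = 0.423, d = 0.623.
A–C: 6/26 differ, p = 0.231, d = 0.276.
B–C: 11/26 differ, p = 0.423, d = 0.623.
The smallest distance is between A and C.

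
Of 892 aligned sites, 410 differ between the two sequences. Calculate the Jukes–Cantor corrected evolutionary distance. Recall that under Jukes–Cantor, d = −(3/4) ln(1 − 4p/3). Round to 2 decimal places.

0.71

p = 410/892 ≈ 0.459641.
d = −(3/4) ln(1 − 4p/3) = −0.75 ln(1 − 0.612855) = −0.75 ln(0.387145)
  = −0.75 × (-0.948956) = 0.711717 substitutions/site.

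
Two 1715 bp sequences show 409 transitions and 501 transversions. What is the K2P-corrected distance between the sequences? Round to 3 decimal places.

P = 409/1715 ≈ 0.238484 and Q = 501/1715 ≈ 0.292128.
Under the Kimura two-parameter model, d = −½ ln(1 − 2P − Q) − ¼ ln(1 − 2Q).
1 − 2P − Q = 0.230904, giving −½ ln(0.230904) = 0.732877.
1 − 2Q = 0.415744, giving −¼ ln(0.415744) = 0.219421.
d = 0.732877 + 0.219421 = 0.952298.

0.952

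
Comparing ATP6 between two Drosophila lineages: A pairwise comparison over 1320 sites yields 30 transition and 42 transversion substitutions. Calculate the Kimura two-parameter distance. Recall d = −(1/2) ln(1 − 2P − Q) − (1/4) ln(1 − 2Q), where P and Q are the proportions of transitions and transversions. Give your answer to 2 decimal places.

P = 30/1320 ≈ 0.022727 and Q = 42/1320 ≈ 0.031818.
Under the Kimura two-parameter model, d = −½ ln(1 − 2P − Q) − ¼ ln(1 − 2Q).
1 − 2P − Q = 0.922728, giving −½ ln(0.922728) = 0.040210.
1 − 2Q = 0.936364, giving −¼ ln(0.936364) = 0.016438.
d = 0.040210 + 0.016438 = 0.056648.

0.06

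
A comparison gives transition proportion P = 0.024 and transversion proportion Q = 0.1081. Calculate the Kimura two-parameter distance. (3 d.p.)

Under the Kimura two-parameter model, d = −½ ln(1 − 2P − Q) − ¼ ln(1 − 2Q).
1 − 2P − Q = 0.8439, giving −½ ln(0.8439) = 0.084861.
1 − 2Q = 0.7838, giving −¼ ln(0.7838) = 0.060900.
d = 0.084861 + 0.060900 = 0.145761.

0.146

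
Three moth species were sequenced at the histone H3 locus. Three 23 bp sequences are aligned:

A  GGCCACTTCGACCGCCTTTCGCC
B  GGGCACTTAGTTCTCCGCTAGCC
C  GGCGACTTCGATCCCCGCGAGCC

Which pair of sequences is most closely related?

A–B: 8/23 differ, p = 0.348, d = 0.467.
A–C: 7/23 differ, p = 0.304, d = 0.390.
B–C: 6/23 differ, p = 0.261, d = 0.321.
The smallest distance is between B and C.

B and C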